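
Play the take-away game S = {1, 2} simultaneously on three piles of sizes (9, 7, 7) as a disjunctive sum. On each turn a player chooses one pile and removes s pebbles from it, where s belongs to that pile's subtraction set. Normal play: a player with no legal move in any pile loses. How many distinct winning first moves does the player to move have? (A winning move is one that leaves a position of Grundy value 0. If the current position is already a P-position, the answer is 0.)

0

All piles use S = {1, 2}:
n : 0 1 2 3 4 5 6 7 8 9
G : 0 1 2 0 1 2 0 1 2 0
Pile A: G(9) = 0.
Pile B: G(7) = 1.
Pile C: G(7) = 1.
Combined Grundy value = 0 ⊕ 1 ⊕ 1 = 0.
A winning move leaves total XOR = 0, i.e. changes one component's Grundy value g to g ⊕ X where X is the current total.
Pile A: target g' = 0⊕0 = 0, but every legal move changes the Grundy value (mex property), so 0 moves.
Pile B: target g' = 1⊕0 = 1, but every legal move changes the Grundy value (mex property), so 0 moves.
Pile C: target g' = 1⊕0 = 1, but every legal move changes the Grundy value (mex property), so 0 moves.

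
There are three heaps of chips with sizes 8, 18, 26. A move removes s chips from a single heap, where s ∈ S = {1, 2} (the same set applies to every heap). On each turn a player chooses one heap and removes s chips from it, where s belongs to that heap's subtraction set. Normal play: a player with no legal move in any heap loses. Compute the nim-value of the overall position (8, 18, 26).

All heaps use S = {1, 2}:
G(0) = 0
G(1) = mex{0} = 1
G(2) = mex{1,0} = 2
G(3) = mex{2,1} = 0
G(4) = mex{0,2} = 1
G(5) = mex{1,0} = 2
G(6) = mex{2,1} = 0
G(7) = mex{0,2} = 1
G(8) = mex{1,0} = 2
G(9) = mex{2,1} = 0
G(10) = mex{0,2} = 1
G(11) = mex{1,0} = 2
G(12) = mex{2,1} = 0
G(13) = mex{0,2} = 1
G(14) = mex{1,0} = 2
G(15) = mex{2,1} = 0
G(16) = mex{0,2} = 1
G(17) = mex{1,0} = 2
G(18) = mex{2,1} = 0
G(19) = mex{0,2} = 1
G(20) = mex{1,0} = 2
G(21) = mex{2,1} = 0
G(22) = mex{0,2} = 1
G(23) = mex{1,0} = 2
G(24) = mex{2,1} = 0
G(25) = mex{0,2} = 1
G(26) = mex{1,0} = 2
Heap A: G(8) = 2.
Heap B: G(18) = 0.
Heap C: G(26) = 2.
Combined Grundy value = 2 ⊕ 0 ⊕ 2 = 0.

0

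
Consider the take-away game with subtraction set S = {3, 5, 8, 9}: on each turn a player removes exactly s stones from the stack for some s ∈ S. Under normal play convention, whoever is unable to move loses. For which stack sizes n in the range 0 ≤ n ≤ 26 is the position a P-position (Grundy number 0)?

n :  0  1  2  3  4  5  6  7  8  9 10 11 12 13 14 15 16 17 18 19 20 21 22 23 24 25 26
G :  0  0  0  1  1  1  2  2  2  3  3  3  0  0  0  1  1  1  2  2  2  3  3  3  0  0  0
P-positions are exactly the n with G(n) = 0.

0, 1, 2, 12, 13, 14, 24, 25, 26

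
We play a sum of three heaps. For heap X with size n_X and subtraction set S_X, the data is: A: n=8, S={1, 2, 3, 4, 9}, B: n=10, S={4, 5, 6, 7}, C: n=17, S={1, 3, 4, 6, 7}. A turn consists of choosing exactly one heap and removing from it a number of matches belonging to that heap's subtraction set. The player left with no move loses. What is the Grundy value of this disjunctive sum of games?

2

Heap A, S = {1, 2, 3, 4, 9}:
n : 0 1 2 3 4 5 6 7 8
G : 0 1 2 3 4 0 1 2 3
G_A(8) = 3.
Heap B, S = {4, 5, 6, 7}:
G(0) = 0
G(1) = mex{} = 0
G(2) = mex{} = 0
G(3) = mex{} = 0
G(4) = mex{0} = 1
G(5) = mex{0,0} = 1
G(6) = mex{0,0,0} = 1
G(7) = mex{0,0,0,0} = 1
G(8) = mex{1,0,0,0} = 2
G(9) = mex{1,1,0,0} = 2
G(10) = mex{1,1,1,0} = 2
G_B(10) = 2.
Heap C, S = {1, 3, 4, 6, 7}:
G(0) = 0
G(1) = mex{0} = 1
G(2) = mex{1} = 0
G(3) = mex{0,0} = 1
G(4) = mex{1,1,0} = 2
G(5) = mex{2,0,1} = 3
G(6) = mex{3,1,0,0} = 2
G(7) = mex{2,2,1,1,0} = 3
G(8) = mex{3,3,2,0,1} = 4
G(9) = mex{4,2,3,1,0} = 5
G(10) = mex{5,3,2,2,1} = 0
G(11) = mex{0,4,3,3,2} = 1
G(12) = mex{1,5,4,2,3} = 0
G(13) = mex{0,0,5,3,2} = 1
G(14) = mex{1,1,0,4,3} = 2
G(15) = mex{2,0,1,5,4} = 3
G(16) = mex{3,1,0,0,5} = 2
G(17) = mex{2,2,1,1,0} = 3
G_C(17) = 3.
Combined Grundy value = 3 ⊕ 2 ⊕ 3 = 2.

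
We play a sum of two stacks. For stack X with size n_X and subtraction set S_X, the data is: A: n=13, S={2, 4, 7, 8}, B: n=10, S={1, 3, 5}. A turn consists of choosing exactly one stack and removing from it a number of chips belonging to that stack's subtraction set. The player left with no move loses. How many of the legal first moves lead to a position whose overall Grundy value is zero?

5

Stack A, S = {2, 4, 7, 8}:
G(0) = 0
G(1) = mex{} = 0
G(2) = mex{0} = 1
G(3) = mex{0} = 1
G(4) = mex{1,0} = 2
G(5) = mex{1,0} = 2
G(6) = mex{2,1} = 0
G(7) = mex{2,1,0} = 3
G(8) = mex{0,2,0,0} = 1
G(9) = mex{3,2,1,0} = 4
G(10) = mex{1,0,1,1} = 2
G(11) = mex{4,3,2,1} = 0
G(12) = mex{2,1,2,2} = 0
G(13) = mex{0,4,0,2} = 1
G_A(13) = 1.
Stack B, S = {1, 3, 5}:
G(0) = 0
G(1) = mex{0} = 1
G(2) = mex{1} = 0
G(3) = mex{0,0} = 1
G(4) = mex{1,1} = 0
G(5) = mex{0,0,0} = 1
G(6) = mex{1,1,1} = 0
G(7) = mex{0,0,0} = 1
G(8) = mex{1,1,1} = 0
G(9) = mex{0,0,0} = 1
G(10) = mex{1,1,1} = 0
G_B(10) = 0.
Combined Grundy value = 1 ⊕ 0 = 1.
A winning move leaves total XOR = 0, i.e. changes one component's Grundy value g to g ⊕ X where X is the current total.
Stack A: need g' = 1⊕1 = 0. Options: 13−2→G=0, 13−4→G=4, 13−7→G=0, 13−8→G=2. Hits: 2.
Stack B: need g' = 0⊕1 = 1. Options: 10−1→G=1, 10−3→G=1, 10−5→G=1. Hits: 3.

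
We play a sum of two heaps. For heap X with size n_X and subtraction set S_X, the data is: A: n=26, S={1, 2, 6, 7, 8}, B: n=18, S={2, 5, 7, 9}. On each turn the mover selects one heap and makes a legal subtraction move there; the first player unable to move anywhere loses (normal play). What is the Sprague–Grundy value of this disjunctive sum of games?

3

Heap A, S = {1, 2, 6, 7, 8}:
n :  0  1  2  3  4  5  6  7  8  9 10 11 12 13 14 15 16 17 18 19 20 21 22 23 24 25 26
G :  0  1  2  0  1  2  3  4  5  3  4  5  0  1  2  0  1  2  3  4  5  3  4  5  0  1  2
G_A(26) = 2.
Heap B, S = {2, 5, 7, 9}:
G(0) = 0
G(1) = mex{} = 0
G(2) = mex{0} = 1
G(3) = mex{0} = 1
G(4) = mex{1} = 0
G(5) = mex{1,0} = 2
G(6) = mex{0,0} = 1
G(7) = mex{2,1,0} = 3
G(8) = mex{1,1,0} = 2
G(9) = mex{3,0,1,0} = 2
G(10) = mex{2,2,1,0} = 3
G(11) = mex{2,1,0,1} = 3
G(12) = mex{3,3,2,1} = 0
G(13) = mex{3,2,1,0} = 4
G(14) = mex{0,2,3,2} = 1
G(15) = mex{4,3,2,1} = 0
G(16) = mex{1,3,2,3} = 0
G(17) = mex{0,0,3,2} = 1
G(18) = mex{0,4,3,2} = 1
G_B(18) = 1.
Combined Grundy value = 2 ⊕ 1 = 3.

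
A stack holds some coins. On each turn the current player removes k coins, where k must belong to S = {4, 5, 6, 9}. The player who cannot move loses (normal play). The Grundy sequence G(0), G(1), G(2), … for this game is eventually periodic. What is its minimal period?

13

G(0) = 0
G(1) = mex{} = 0
G(2) = mex{} = 0
G(3) = mex{} = 0
G(4) = mex{0} = 1
G(5) = mex{0,0} = 1
G(6) = mex{0,0,0} = 1
G(7) = mex{0,0,0} = 1
G(8) = mex{1,0,0} = 2
G(9) = mex{1,1,0,0} = 2
G(10) = mex{1,1,1,0} = 2
G(11) = mex{1,1,1,0} = 2
G(12) = mex{2,1,1,0} = 3
G(13) = mex{2,2,1,1} = 0
G(14) = mex{2,2,2,1} = 0
G(15) = mex{2,2,2,1} = 0
G(16) = mex{3,2,2,1} = 0
G(17) = mex{0,3,2,2} = 1
G(18) = mex{0,0,3,2} = 1
G(19) = mex{0,0,0,2} = 1
G(20) = mex{0,0,0,2} = 1
G(21) = mex{1,0,0,3} = 2
G(22) = mex{1,1,0,0} = 2
G(23) = mex{1,1,1,0} = 2
G(24) = mex{1,1,1,0} = 2
G(25) = mex{2,1,1,0} = 3
G(26) = mex{2,2,1,1} = 0
G(27) = mex{2,2,2,1} = 0
G(n+13) = G(n) holds for n = 0,…,8 (a full window of length max(S) = 9), so the sequence is purely periodic with period 13.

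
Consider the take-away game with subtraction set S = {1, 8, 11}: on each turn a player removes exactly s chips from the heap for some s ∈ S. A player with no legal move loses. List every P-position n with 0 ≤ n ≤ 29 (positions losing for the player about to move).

n :  0  1  2  3  4  5  6  7  8  9 10 11 12 13 14 15 16 17 18 19 20 21 22 23 24 25 26 27 28 29
G :  0  1  0  1  0  1  0  1  2  0  1  2  3  2  3  2  0  1  0  1  2  0  1  0  1  0  1  2  0  1
P-positions are exactly the n with G(n) = 0.

0, 2, 4, 6, 9, 16, 18, 21, 23, 25, 28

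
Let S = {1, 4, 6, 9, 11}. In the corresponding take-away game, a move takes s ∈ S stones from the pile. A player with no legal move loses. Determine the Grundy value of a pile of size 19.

2

G(0) = 0
G(1) = mex{0} = 1
G(2) = mex{1} = 0
G(3) = mex{0} = 1
G(4) = mex{1,0} = 2
G(5) = mex{2,1} = 0
G(6) = mex{0,0,0} = 1
G(7) = mex{1,1,1} = 0
G(8) = mex{0,2,0} = 1
G(9) = mex{1,0,1,0} = 2
G(10) = mex{2,1,2,1} = 0
G(11) = mex{0,0,0,0,0} = 1
G(12) = mex{1,1,1,1,1} = 0
G(13) = mex{0,2,0,2,0} = 1
G(14) = mex{1,0,1,0,1} = 2
G(15) = mex{2,1,2,1,2} = 0
G(16) = mex{0,0,0,0,0} = 1
G(17) = mex{1,1,1,1,1} = 0
G(18) = mex{0,2,0,2,0} = 1
G(19) = mex{1,0,1,0,1} = 2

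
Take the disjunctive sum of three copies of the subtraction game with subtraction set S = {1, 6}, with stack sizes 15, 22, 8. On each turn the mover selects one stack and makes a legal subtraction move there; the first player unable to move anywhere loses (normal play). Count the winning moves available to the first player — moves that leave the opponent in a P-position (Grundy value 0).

6

All stacks use S = {1, 6}:
G(0) = 0
G(1) = mex{0} = 1
G(2) = mex{1} = 0
G(3) = mex{0} = 1
G(4) = mex{1} = 0
G(5) = mex{0} = 1
G(6) = mex{1,0} = 2
G(7) = mex{2,1} = 0
G(8) = mex{0,0} = 1
G(9) = mex{1,1} = 0
G(10) = mex{0,0} = 1
G(11) = mex{1,1} = 0
G(12) = mex{0,2} = 1
G(13) = mex{1,0} = 2
G(14) = mex{2,1} = 0
G(15) = mex{0,0} = 1
G(16) = mex{1,1} = 0
G(17) = mex{0,0} = 1
G(18) = mex{1,1} = 0
G(19) = mex{0,2} = 1
G(20) = mex{1,0} = 2
G(21) = mex{2,1} = 0
G(22) = mex{0,0} = 1
Stack A: G(15) = 1.
Stack B: G(22) = 1.
Stack C: G(8) = 1.
Combined Grundy value = 1 ⊕ 1 ⊕ 1 = 1.
A winning move leaves total XOR = 0, i.e. changes one component's Grundy value g to g ⊕ X where X is the current total.
Stack A: need g' = 1⊕1 = 0. Options: 15−1→G=0, 15−6→G=0. Hits: 2.
Stack B: need g' = 1⊕1 = 0. Options: 22−1→G=0, 22−6→G=0. Hits: 2.
Stack C: need g' = 1⊕1 = 0. Options: 8−1→G=0, 8−6→G=0. Hits: 2.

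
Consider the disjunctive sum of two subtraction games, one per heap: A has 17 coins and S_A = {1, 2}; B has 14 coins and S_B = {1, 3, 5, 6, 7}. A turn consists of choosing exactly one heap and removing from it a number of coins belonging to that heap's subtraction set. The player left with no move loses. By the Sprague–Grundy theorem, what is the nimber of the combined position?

Heap A, S = {1, 2}:
G(0) = 0
G(1) = mex{0} = 1
G(2) = mex{1,0} = 2
G(3) = mex{2,1} = 0
G(4) = mex{0,2} = 1
G(5) = mex{1,0} = 2
G(6) = mex{2,1} = 0
G(7) = mex{0,2} = 1
G(8) = mex{1,0} = 2
G(9) = mex{2,1} = 0
G(10) = mex{0,2} = 1
G(11) = mex{1,0} = 2
G(12) = mex{2,1} = 0
G(13) = mex{0,2} = 1
G(14) = mex{1,0} = 2
G(15) = mex{2,1} = 0
G(16) = mex{0,2} = 1
G(17) = mex{1,0} = 2
G_A(17) = 2.
Heap B, S = {1, 3, 5, 6, 7}:
n :  0  1  2  3  4  5  6  7  8  9 10 11 12 13 14
G :  0  1  0  1  0  1  2  3  2  3  2  3  0  1  0
G_B(14) = 0.
Combined Grundy value = 2 ⊕ 0 = 2.

2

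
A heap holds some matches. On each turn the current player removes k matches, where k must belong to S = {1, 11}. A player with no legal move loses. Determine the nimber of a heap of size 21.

n :  0  1  2  3  4  5  6  7  8  9 10 11 12 13 14 15 16 17 18 19 20 21
G :  0  1  0  1  0  1  0  1  0  1  0  1  0  1  0  1  0  1  0  1  0  1

1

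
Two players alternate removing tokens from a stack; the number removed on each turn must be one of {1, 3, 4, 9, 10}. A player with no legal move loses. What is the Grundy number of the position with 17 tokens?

G(0) = 0
G(1) = mex{0} = 1
G(2) = mex{1} = 0
G(3) = mex{0,0} = 1
G(4) = mex{1,1,0} = 2
G(5) = mex{2,0,1} = 3
G(6) = mex{3,1,0} = 2
G(7) = mex{2,2,1} = 0
G(8) = mex{0,3,2} = 1
G(9) = mex{1,2,3,0} = 4
G(10) = mex{4,0,2,1,0} = 3
G(11) = mex{3,1,0,0,1} = 2
G(12) = mex{2,4,1,1,0} = 3
G(13) = mex{3,3,4,2,1} = 0
G(14) = mex{0,2,3,3,2} = 1
G(15) = mex{1,3,2,2,3} = 0
G(16) = mex{0,0,3,0,2} = 1
G(17) = mex{1,1,0,1,0} = 2

2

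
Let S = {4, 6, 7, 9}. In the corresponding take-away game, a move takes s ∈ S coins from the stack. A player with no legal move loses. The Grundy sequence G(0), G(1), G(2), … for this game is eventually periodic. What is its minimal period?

G(0) = 0
G(1) = mex{} = 0
G(2) = mex{} = 0
G(3) = mex{} = 0
G(4) = mex{0} = 1
G(5) = mex{0} = 1
G(6) = mex{0,0} = 1
G(7) = mex{0,0,0} = 1
G(8) = mex{1,0,0} = 2
G(9) = mex{1,0,0,0} = 2
G(10) = mex{1,1,0,0} = 2
G(11) = mex{1,1,1,0} = 2
G(12) = mex{2,1,1,0} = 3
G(13) = mex{2,1,1,1} = 0
G(14) = mex{2,2,1,1} = 0
G(15) = mex{2,2,2,1} = 0
G(16) = mex{3,2,2,1} = 0
G(17) = mex{0,2,2,2} = 1
G(18) = mex{0,3,2,2} = 1
G(19) = mex{0,0,3,2} = 1
G(20) = mex{0,0,0,2} = 1
G(21) = mex{1,0,0,3} = 2
G(22) = mex{1,0,0,0} = 2
G(23) = mex{1,1,0,0} = 2
G(24) = mex{1,1,1,0} = 2
G(25) = mex{2,1,1,0} = 3
G(26) = mex{2,1,1,1} = 0
G(27) = mex{2,2,1,1} = 0
G(n+13) = G(n) holds for n = 0,…,8 (a full window of length max(S) = 9), so the sequence is purely periodic with period 13.

13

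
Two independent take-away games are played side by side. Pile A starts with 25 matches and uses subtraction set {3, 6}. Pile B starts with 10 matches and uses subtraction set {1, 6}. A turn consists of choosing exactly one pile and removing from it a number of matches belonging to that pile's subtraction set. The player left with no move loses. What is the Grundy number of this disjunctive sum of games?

3

Pile A, S = {3, 6}:
n :  0  1  2  3  4  5  6  7  8  9 10 11 12 13 14 15 16 17 18 19 20 21 22 23 24 25
G :  0  0  0  1  1  1  2  2  2  0  0  0  1  1  1  2  2  2  0  0  0  1  1  1  2  2
G_A(25) = 2.
Pile B, S = {1, 6}:
G(0) = 0
G(1) = mex{0} = 1
G(2) = mex{1} = 0
G(3) = mex{0} = 1
G(4) = mex{1} = 0
G(5) = mex{0} = 1
G(6) = mex{1,0} = 2
G(7) = mex{2,1} = 0
G(8) = mex{0,0} = 1
G(9) = mex{1,1} = 0
G(10) = mex{0,0} = 1
G_B(10) = 1.
Combined Grundy value = 2 ⊕ 1 = 3.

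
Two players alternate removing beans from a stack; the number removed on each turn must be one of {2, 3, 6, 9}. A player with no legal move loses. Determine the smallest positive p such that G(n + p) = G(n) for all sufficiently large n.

12

n :  0  1  2  3  4  5  6  7  8  9 10 11 12 13 14 15 16 17 18 19 20 21 22 23 24 25
G :  0  0  1  1  2  0  3  1  2  2  3  3  0  0  1  1  2  0  3  1  2  2  3  3  0  0
G(n+12) = G(n) holds for n = 0,…,8 (a full window of length max(S) = 9), so the sequence is purely periodic with period 12.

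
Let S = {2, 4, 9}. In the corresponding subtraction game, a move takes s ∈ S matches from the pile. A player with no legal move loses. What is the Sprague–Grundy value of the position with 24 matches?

n :  0  1  2  3  4  5  6  7  8  9 10 11 12 13 14 15 16 17 18 19 20 21 22 23 24
G :  0  0  1  1  2  2  0  0  1  1  2  2  0  0  1  1  2  2  0  0  1  1  2  2  0

0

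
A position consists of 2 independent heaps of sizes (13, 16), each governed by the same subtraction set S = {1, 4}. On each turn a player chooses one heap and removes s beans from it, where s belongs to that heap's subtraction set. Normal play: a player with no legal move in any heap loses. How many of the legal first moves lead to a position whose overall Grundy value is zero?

0

All heaps use S = {1, 4}:
G(0) = 0
G(1) = mex{0} = 1
G(2) = mex{1} = 0
G(3) = mex{0} = 1
G(4) = mex{1,0} = 2
G(5) = mex{2,1} = 0
G(6) = mex{0,0} = 1
G(7) = mex{1,1} = 0
G(8) = mex{0,2} = 1
G(9) = mex{1,0} = 2
G(10) = mex{2,1} = 0
G(11) = mex{0,0} = 1
G(12) = mex{1,1} = 0
G(13) = mex{0,2} = 1
G(14) = mex{1,0} = 2
G(15) = mex{2,1} = 0
G(16) = mex{0,0} = 1
Heap A: G(13) = 1.
Heap B: G(16) = 1.
Combined Grundy value = 1 ⊕ 1 = 0.
A winning move leaves total XOR = 0, i.e. changes one component's Grundy value g to g ⊕ X where X is the current total.
Heap A: target g' = 1⊕0 = 1, but every legal move changes the Grundy value (mex property), so 0 moves.
Heap B: target g' = 1⊕0 = 1, but every legal move changes the Grundy value (mex property), so 0 moves.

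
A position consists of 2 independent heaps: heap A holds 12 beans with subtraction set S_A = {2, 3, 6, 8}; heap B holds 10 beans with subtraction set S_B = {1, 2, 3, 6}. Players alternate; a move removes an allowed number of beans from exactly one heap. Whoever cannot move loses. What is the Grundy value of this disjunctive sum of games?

Heap A, S = {2, 3, 6, 8}:
G(0) = 0
G(1) = mex{} = 0
G(2) = mex{0} = 1
G(3) = mex{0,0} = 1
G(4) = mex{1,0} = 2
G(5) = mex{1,1} = 0
G(6) = mex{2,1,0} = 3
G(7) = mex{0,2,0} = 1
G(8) = mex{3,0,1,0} = 2
G(9) = mex{1,3,1,0} = 2
G(10) = mex{2,1,2,1} = 0
G(11) = mex{2,2,0,1} = 3
G(12) = mex{0,2,3,2} = 1
G_A(12) = 1.
Heap B, S = {1, 2, 3, 6}:
n :  0  1  2  3  4  5  6  7  8  9 10
G :  0  1  2  3  0  1  2  3  0  1  2
G_B(10) = 2.
Combined Grundy value = 1 ⊕ 2 = 3.

3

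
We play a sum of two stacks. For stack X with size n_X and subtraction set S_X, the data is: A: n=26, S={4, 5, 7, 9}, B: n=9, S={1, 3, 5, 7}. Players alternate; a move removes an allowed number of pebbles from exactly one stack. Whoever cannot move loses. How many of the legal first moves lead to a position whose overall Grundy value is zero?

6

Stack A, S = {4, 5, 7, 9}:
n :  0  1  2  3  4  5  6  7  8  9 10 11 12 13 14 15 16 17 18 19 20 21 22 23 24 25 26
G :  0  0  0  0  1  1  1  1  2  2  2  2  3  0  0  0  0  1  1  1  1  2  2  2  2  3  0
G_A(26) = 0.
Stack B, S = {1, 3, 5, 7}:
G(0) = 0
G(1) = mex{0} = 1
G(2) = mex{1} = 0
G(3) = mex{0,0} = 1
G(4) = mex{1,1} = 0
G(5) = mex{0,0,0} = 1
G(6) = mex{1,1,1} = 0
G(7) = mex{0,0,0,0} = 1
G(8) = mex{1,1,1,1} = 0
G(9) = mex{0,0,0,0} = 1
G_B(9) = 1.
Combined Grundy value = 0 ⊕ 1 = 1.
A winning move leaves total XOR = 0, i.e. changes one component's Grundy value g to g ⊕ X where X is the current total.
Stack A: need g' = 0⊕1 = 1. Options: 26−4→G=2, 26−5→G=2, 26−7→G=1, 26−9→G=1. Hits: 2.
Stack B: need g' = 1⊕1 = 0. Options: 9−1→G=0, 9−3→G=0, 9−5→G=0, 9−7→G=0. Hits: 4.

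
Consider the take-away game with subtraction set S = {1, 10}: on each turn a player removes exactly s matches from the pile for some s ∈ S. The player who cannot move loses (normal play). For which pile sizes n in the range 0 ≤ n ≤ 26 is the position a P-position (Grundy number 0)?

0, 2, 4, 6, 8, 11, 13, 15, 17, 19, 22, 24, 26

G(0) = 0
G(1) = mex{0} = 1
G(2) = mex{1} = 0
G(3) = mex{0} = 1
G(4) = mex{1} = 0
G(5) = mex{0} = 1
G(6) = mex{1} = 0
G(7) = mex{0} = 1
G(8) = mex{1} = 0
G(9) = mex{0} = 1
G(10) = mex{1,0} = 2
G(11) = mex{2,1} = 0
G(12) = mex{0,0} = 1
G(13) = mex{1,1} = 0
G(14) = mex{0,0} = 1
G(15) = mex{1,1} = 0
G(16) = mex{0,0} = 1
G(17) = mex{1,1} = 0
G(18) = mex{0,0} = 1
G(19) = mex{1,1} = 0
G(20) = mex{0,2} = 1
G(21) = mex{1,0} = 2
G(22) = mex{2,1} = 0
G(23) = mex{0,0} = 1
G(24) = mex{1,1} = 0
G(25) = mex{0,0} = 1
G(26) = mex{1,1} = 0
P-positions are exactly the n with G(n) = 0.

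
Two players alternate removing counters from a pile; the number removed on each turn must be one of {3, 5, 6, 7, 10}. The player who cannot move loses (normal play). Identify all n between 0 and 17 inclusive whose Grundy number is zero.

G(0) = 0
G(1) = mex{} = 0
G(2) = mex{} = 0
G(3) = mex{0} = 1
G(4) = mex{0} = 1
G(5) = mex{0,0} = 1
G(6) = mex{1,0,0} = 2
G(7) = mex{1,0,0,0} = 2
G(8) = mex{1,1,0,0} = 2
G(9) = mex{2,1,1,0} = 3
G(10) = mex{2,1,1,1,0} = 3
G(11) = mex{2,2,1,1,0} = 3
G(12) = mex{3,2,2,1,0} = 4
G(13) = mex{3,2,2,2,1} = 0
G(14) = mex{3,3,2,2,1} = 0
G(15) = mex{4,3,3,2,1} = 0
G(16) = mex{0,3,3,3,2} = 1
G(17) = mex{0,4,3,3,2} = 1
P-positions are exactly the n with G(n) = 0.

0, 1, 2, 13, 14, 15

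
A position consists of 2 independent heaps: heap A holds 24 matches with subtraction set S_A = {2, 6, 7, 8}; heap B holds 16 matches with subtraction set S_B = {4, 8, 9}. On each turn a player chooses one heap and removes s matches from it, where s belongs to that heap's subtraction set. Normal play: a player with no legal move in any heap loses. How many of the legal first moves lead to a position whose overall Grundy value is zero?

2

Heap A, S = {2, 6, 7, 8}:
G(0) = 0
G(1) = mex{} = 0
G(2) = mex{0} = 1
G(3) = mex{0} = 1
G(4) = mex{1} = 0
G(5) = mex{1} = 0
G(6) = mex{0,0} = 1
G(7) = mex{0,0,0} = 1
G(8) = mex{1,1,0,0} = 2
G(9) = mex{1,1,1,0} = 2
G(10) = mex{2,0,1,1} = 3
G(11) = mex{2,0,0,1} = 3
G(12) = mex{3,1,0,0} = 2
G(13) = mex{3,1,1,0} = 2
G(14) = mex{2,2,1,1} = 0
G(15) = mex{2,2,2,1} = 0
G(16) = mex{0,3,2,2} = 1
G(17) = mex{0,3,3,2} = 1
G(18) = mex{1,2,3,3} = 0
G(19) = mex{1,2,2,3} = 0
G(20) = mex{0,0,2,2} = 1
G(21) = mex{0,0,0,2} = 1
G(22) = mex{1,1,0,0} = 2
G(23) = mex{1,1,1,0} = 2
G(24) = mex{2,0,1,1} = 3
G_A(24) = 3.
Heap B, S = {4, 8, 9}:
G(0) = 0
G(1) = mex{} = 0
G(2) = mex{} = 0
G(3) = mex{} = 0
G(4) = mex{0} = 1
G(5) = mex{0} = 1
G(6) = mex{0} = 1
G(7) = mex{0} = 1
G(8) = mex{1,0} = 2
G(9) = mex{1,0,0} = 2
G(10) = mex{1,0,0} = 2
G(11) = mex{1,0,0} = 2
G(12) = mex{2,1,0} = 3
G(13) = mex{2,1,1} = 0
G(14) = mex{2,1,1} = 0
G(15) = mex{2,1,1} = 0
G(16) = mex{3,2,1} = 0
G_B(16) = 0.
Combined Grundy value = 3 ⊕ 0 = 3.
A winning move leaves total XOR = 0, i.e. changes one component's Grundy value g to g ⊕ X where X is the current total.
Heap A: need g' = 3⊕3 = 0. Options: 24−2→G=2, 24−6→G=0, 24−7→G=1, 24−8→G=1. Hits: 1.
Heap B: need g' = 0⊕3 = 3. Options: 16−4→G=3, 16−8→G=2, 16−9→G=1. Hits: 1.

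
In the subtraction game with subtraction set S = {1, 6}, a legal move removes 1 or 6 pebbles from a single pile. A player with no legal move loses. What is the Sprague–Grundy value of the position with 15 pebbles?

1

n :  0  1  2  3  4  5  6  7  8  9 10 11 12 13 14 15
G :  0  1  0  1  0  1  2  0  1  0  1  0  1  2  0  1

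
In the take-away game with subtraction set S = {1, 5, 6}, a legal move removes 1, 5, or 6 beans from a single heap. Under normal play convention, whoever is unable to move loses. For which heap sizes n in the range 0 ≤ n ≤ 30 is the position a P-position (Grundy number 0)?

0, 2, 4, 11, 13, 15, 22, 24, 26

n :  0  1  2  3  4  5  6  7  8  9 10 11 12 13 14 15 16 17 18 19 20 21 22 23 24 25 26 27 28 29 30
G :  0  1  0  1  0  1  2  3  2  3  2  0  1  0  1  0  1  2  3  2  3  2  0  1  0  1  0  1  2  3  2
P-positions are exactly the n with G(n) = 0.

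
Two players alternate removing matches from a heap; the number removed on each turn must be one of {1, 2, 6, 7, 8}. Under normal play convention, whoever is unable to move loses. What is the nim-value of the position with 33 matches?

n :  0  1  2  3  4  5  6  7  8  9 10 11 12 13 14 15 16 17 18 19 20 21 22 23 24 25 26 27 28 29 30 31 32 33
G :  0  1  2  0  1  2  3  4  5  3  4  5  0  1  2  0  1  2  3  4  5  3  4  5  0  1  2  0  1  2  3  4  5  3

3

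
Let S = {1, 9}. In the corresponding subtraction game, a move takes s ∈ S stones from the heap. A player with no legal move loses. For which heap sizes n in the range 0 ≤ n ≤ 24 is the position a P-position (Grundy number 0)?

G(0) = 0
G(1) = mex{0} = 1
G(2) = mex{1} = 0
G(3) = mex{0} = 1
G(4) = mex{1} = 0
G(5) = mex{0} = 1
G(6) = mex{1} = 0
G(7) = mex{0} = 1
G(8) = mex{1} = 0
G(9) = mex{0,0} = 1
G(10) = mex{1,1} = 0
G(11) = mex{0,0} = 1
G(12) = mex{1,1} = 0
G(13) = mex{0,0} = 1
G(14) = mex{1,1} = 0
G(15) = mex{0,0} = 1
G(16) = mex{1,1} = 0
G(17) = mex{0,0} = 1
G(18) = mex{1,1} = 0
G(19) = mex{0,0} = 1
G(20) = mex{1,1} = 0
G(21) = mex{0,0} = 1
G(22) = mex{1,1} = 0
G(23) = mex{0,0} = 1
G(24) = mex{1,1} = 0
P-positions are exactly the n with G(n) = 0.

0, 2, 4, 6, 8, 10, 12, 14, 16, 18, 20, 22, 24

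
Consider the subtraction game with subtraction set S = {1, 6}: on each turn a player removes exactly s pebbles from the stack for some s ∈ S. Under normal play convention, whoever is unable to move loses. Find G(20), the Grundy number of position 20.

n :  0  1  2  3  4  5  6  7  8  9 10 11 12 13 14 15 16 17 18 19 20
G :  0  1  0  1  0  1  2  0  1  0  1  0  1  2  0  1  0  1  0  1  2

2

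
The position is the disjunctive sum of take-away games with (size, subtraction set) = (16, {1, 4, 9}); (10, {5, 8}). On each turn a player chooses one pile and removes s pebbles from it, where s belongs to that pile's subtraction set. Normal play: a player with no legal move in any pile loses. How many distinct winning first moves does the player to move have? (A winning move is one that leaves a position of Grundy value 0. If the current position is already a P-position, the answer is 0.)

1

Pile A, S = {1, 4, 9}:
G(0) = 0
G(1) = mex{0} = 1
G(2) = mex{1} = 0
G(3) = mex{0} = 1
G(4) = mex{1,0} = 2
G(5) = mex{2,1} = 0
G(6) = mex{0,0} = 1
G(7) = mex{1,1} = 0
G(8) = mex{0,2} = 1
G(9) = mex{1,0,0} = 2
G(10) = mex{2,1,1} = 0
G(11) = mex{0,0,0} = 1
G(12) = mex{1,1,1} = 0
G(13) = mex{0,2,2} = 1
G(14) = mex{1,0,0} = 2
G(15) = mex{2,1,1} = 0
G(16) = mex{0,0,0} = 1
G_A(16) = 1.
Pile B, S = {5, 8}:
n :  0  1  2  3  4  5  6  7  8  9 10
G :  0  0  0  0  0  1  1  1  1  1  2
G_B(10) = 2.
Combined Grundy value = 1 ⊕ 2 = 3.
A winning move leaves total XOR = 0, i.e. changes one component's Grundy value g to g ⊕ X where X is the current total.
Pile A: need g' = 1⊕3 = 2. Options: 16−1→G=0, 16−4→G=0, 16−9→G=0. Hits: 0.
Pile B: need g' = 2⊕3 = 1. Options: 10−5→G=1, 10−8→G=0. Hits: 1.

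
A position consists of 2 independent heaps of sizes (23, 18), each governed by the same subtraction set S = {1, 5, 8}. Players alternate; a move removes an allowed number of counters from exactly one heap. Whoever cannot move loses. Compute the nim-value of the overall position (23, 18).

All heaps use S = {1, 5, 8}:
n :  0  1  2  3  4  5  6  7  8  9 10 11 12 13 14 15 16 17 18 19 20 21 22 23
G :  0  1  0  1  0  1  0  1  2  3  2  3  2  0  1  0  1  0  1  0  1  2  3  2
Heap A: G(23) = 2.
Heap B: G(18) = 1.
Combined Grundy value = 2 ⊕ 1 = 3.

3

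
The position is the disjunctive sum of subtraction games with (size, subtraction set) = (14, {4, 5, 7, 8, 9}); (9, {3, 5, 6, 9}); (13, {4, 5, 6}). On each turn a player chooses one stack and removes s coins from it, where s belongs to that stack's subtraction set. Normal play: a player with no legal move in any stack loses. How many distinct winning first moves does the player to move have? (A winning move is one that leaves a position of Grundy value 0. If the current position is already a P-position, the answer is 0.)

1

Stack A, S = {4, 5, 7, 8, 9}:
n :  0  1  2  3  4  5  6  7  8  9 10 11 12 13 14
G :  0  0  0  0  1  1  1  1  2  2  2  2  3  0  0
G_A(14) = 0.
Stack B, S = {3, 5, 6, 9}:
G(0) = 0
G(1) = mex{} = 0
G(2) = mex{} = 0
G(3) = mex{0} = 1
G(4) = mex{0} = 1
G(5) = mex{0,0} = 1
G(6) = mex{1,0,0} = 2
G(7) = mex{1,0,0} = 2
G(8) = mex{1,1,0} = 2
G(9) = mex{2,1,1,0} = 3
G_B(9) = 3.
Stack C, S = {4, 5, 6}:
n :  0  1  2  3  4  5  6  7  8  9 10 11 12 13
G :  0  0  0  0  1  1  1  1  2  2  0  0  0  0
G_C(13) = 0.
Combined Grundy value = 0 ⊕ 3 ⊕ 0 = 3.
A winning move leaves total XOR = 0, i.e. changes one component's Grundy value g to g ⊕ X where X is the current total.
Stack A: need g' = 0⊕3 = 3. Options: 14−4→G=2, 14−5→G=2, 14−7→G=1, 14−8→G=1, 14−9→G=1. Hits: 0.
Stack B: need g' = 3⊕3 = 0. Options: 9−3→G=2, 9−5→G=1, 9−6→G=1, 9−9→G=0. Hits: 1.
Stack C: need g' = 0⊕3 = 3. Options: 13−4→G=2, 13−5→G=2, 13−6→G=1. Hits: 0.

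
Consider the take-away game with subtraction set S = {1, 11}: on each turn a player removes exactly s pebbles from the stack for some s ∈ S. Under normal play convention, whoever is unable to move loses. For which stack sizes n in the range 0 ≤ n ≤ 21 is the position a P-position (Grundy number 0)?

0, 2, 4, 6, 8, 10, 12, 14, 16, 18, 20

G(0) = 0
G(1) = mex{0} = 1
G(2) = mex{1} = 0
G(3) = mex{0} = 1
G(4) = mex{1} = 0
G(5) = mex{0} = 1
G(6) = mex{1} = 0
G(7) = mex{0} = 1
G(8) = mex{1} = 0
G(9) = mex{0} = 1
G(10) = mex{1} = 0
G(11) = mex{0,0} = 1
G(12) = mex{1,1} = 0
G(13) = mex{0,0} = 1
G(14) = mex{1,1} = 0
G(15) = mex{0,0} = 1
G(16) = mex{1,1} = 0
G(17) = mex{0,0} = 1
G(18) = mex{1,1} = 0
G(19) = mex{0,0} = 1
G(20) = mex{1,1} = 0
G(21) = mex{0,0} = 1
P-positions are exactly the n with G(n) = 0.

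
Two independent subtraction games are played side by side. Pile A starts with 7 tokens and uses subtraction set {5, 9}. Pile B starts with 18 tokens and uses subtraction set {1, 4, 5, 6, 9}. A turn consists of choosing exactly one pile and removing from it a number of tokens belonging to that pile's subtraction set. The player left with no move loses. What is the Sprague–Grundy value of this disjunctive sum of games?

Pile A, S = {5, 9}:
n : 0 1 2 3 4 5 6 7
G : 0 0 0 0 0 1 1 1
G_A(7) = 1.
Pile B, S = {1, 4, 5, 6, 9}:
n :  0  1  2  3  4  5  6  7  8  9 10 11 12 13 14 15 16 17 18
G :  0  1  0  1  2  3  2  3  4  5  0  1  0  1  2  3  2  3  4
G_B(18) = 4.
Combined Grundy value = 1 ⊕ 4 = 5.

5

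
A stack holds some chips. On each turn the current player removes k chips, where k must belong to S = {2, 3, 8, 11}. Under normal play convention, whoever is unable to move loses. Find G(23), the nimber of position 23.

n :  0  1  2  3  4  5  6  7  8  9 10 11 12 13 14 15 16 17 18 19 20 21 22 23
G :  0  0  1  1  2  0  0  1  1  2  0  3  1  2  2  0  3  1  2  0  0  1  1  2

2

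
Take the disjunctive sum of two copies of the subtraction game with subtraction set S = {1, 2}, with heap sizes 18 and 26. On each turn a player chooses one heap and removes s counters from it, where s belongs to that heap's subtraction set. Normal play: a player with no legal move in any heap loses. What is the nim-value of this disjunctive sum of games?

2

All heaps use S = {1, 2}:
G(0) = 0
G(1) = mex{0} = 1
G(2) = mex{1,0} = 2
G(3) = mex{2,1} = 0
G(4) = mex{0,2} = 1
G(5) = mex{1,0} = 2
G(6) = mex{2,1} = 0
G(7) = mex{0,2} = 1
G(8) = mex{1,0} = 2
G(9) = mex{2,1} = 0
G(10) = mex{0,2} = 1
G(11) = mex{1,0} = 2
G(12) = mex{2,1} = 0
G(13) = mex{0,2} = 1
G(14) = mex{1,0} = 2
G(15) = mex{2,1} = 0
G(16) = mex{0,2} = 1
G(17) = mex{1,0} = 2
G(18) = mex{2,1} = 0
G(19) = mex{0,2} = 1
G(20) = mex{1,0} = 2
G(21) = mex{2,1} = 0
G(22) = mex{0,2} = 1
G(23) = mex{1,0} = 2
G(24) = mex{2,1} = 0
G(25) = mex{0,2} = 1
G(26) = mex{1,0} = 2
Heap A: G(18) = 0.
Heap B: G(26) = 2.
Combined Grundy value = 0 ⊕ 2 = 2.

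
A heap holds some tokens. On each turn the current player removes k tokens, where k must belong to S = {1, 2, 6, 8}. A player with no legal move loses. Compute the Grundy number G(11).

n :  0  1  2  3  4  5  6  7  8  9 10 11
G :  0  1  2  0  1  2  3  0  1  2  0  1

1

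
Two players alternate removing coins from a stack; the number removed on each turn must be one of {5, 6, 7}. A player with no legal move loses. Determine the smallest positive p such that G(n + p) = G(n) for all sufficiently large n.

n :  0  1  2  3  4  5  6  7  8  9 10 11 12 13 14 15 16 17 18 19 20 21 22 23 24 25
G :  0  0  0  0  0  1  1  1  1  1  2  2  0  0  0  0  0  1  1  1  1  1  2  2  0  0
G(n+12) = G(n) holds for n = 0,…,6 (a full window of length max(S) = 7), so the sequence is purely periodic with period 12.

12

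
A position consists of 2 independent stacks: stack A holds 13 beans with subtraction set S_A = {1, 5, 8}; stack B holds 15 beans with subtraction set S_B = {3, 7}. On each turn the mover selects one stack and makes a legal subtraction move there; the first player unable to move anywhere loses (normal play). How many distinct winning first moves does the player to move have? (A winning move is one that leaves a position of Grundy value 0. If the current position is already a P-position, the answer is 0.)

2

Stack A, S = {1, 5, 8}:
G(0) = 0
G(1) = mex{0} = 1
G(2) = mex{1} = 0
G(3) = mex{0} = 1
G(4) = mex{1} = 0
G(5) = mex{0,0} = 1
G(6) = mex{1,1} = 0
G(7) = mex{0,0} = 1
G(8) = mex{1,1,0} = 2
G(9) = mex{2,0,1} = 3
G(10) = mex{3,1,0} = 2
G(11) = mex{2,0,1} = 3
G(12) = mex{3,1,0} = 2
G(13) = mex{2,2,1} = 0
G_A(13) = 0.
Stack B, S = {3, 7}:
G(0) = 0
G(1) = mex{} = 0
G(2) = mex{} = 0
G(3) = mex{0} = 1
G(4) = mex{0} = 1
G(5) = mex{0} = 1
G(6) = mex{1} = 0
G(7) = mex{1,0} = 2
G(8) = mex{1,0} = 2
G(9) = mex{0,0} = 1
G(10) = mex{2,1} = 0
G(11) = mex{2,1} = 0
G(12) = mex{1,1} = 0
G(13) = mex{0,0} = 1
G(14) = mex{0,2} = 1
G(15) = mex{0,2} = 1
G_B(15) = 1.
Combined Grundy value = 0 ⊕ 1 = 1.
A winning move leaves total XOR = 0, i.e. changes one component's Grundy value g to g ⊕ X where X is the current total.
Stack A: need g' = 0⊕1 = 1. Options: 13−1→G=2, 13−5→G=2, 13−8→G=1. Hits: 1.
Stack B: need g' = 1⊕1 = 0. Options: 15−3→G=0, 15−7→G=2. Hits: 1.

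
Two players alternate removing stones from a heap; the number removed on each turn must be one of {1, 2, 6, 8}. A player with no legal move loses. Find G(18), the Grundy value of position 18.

1

G(0) = 0
G(1) = mex{0} = 1
G(2) = mex{1,0} = 2
G(3) = mex{2,1} = 0
G(4) = mex{0,2} = 1
G(5) = mex{1,0} = 2
G(6) = mex{2,1,0} = 3
G(7) = mex{3,2,1} = 0
G(8) = mex{0,3,2,0} = 1
G(9) = mex{1,0,0,1} = 2
G(10) = mex{2,1,1,2} = 0
G(11) = mex{0,2,2,0} = 1
G(12) = mex{1,0,3,1} = 2
G(13) = mex{2,1,0,2} = 3
G(14) = mex{3,2,1,3} = 0
G(15) = mex{0,3,2,0} = 1
G(16) = mex{1,0,0,1} = 2
G(17) = mex{2,1,1,2} = 0
G(18) = mex{0,2,2,0} = 1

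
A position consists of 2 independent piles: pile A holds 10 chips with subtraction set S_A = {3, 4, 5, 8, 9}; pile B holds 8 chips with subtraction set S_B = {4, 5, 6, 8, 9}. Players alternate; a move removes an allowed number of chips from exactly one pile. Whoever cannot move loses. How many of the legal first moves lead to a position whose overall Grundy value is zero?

2

Pile A, S = {3, 4, 5, 8, 9}:
G(0) = 0
G(1) = mex{} = 0
G(2) = mex{} = 0
G(3) = mex{0} = 1
G(4) = mex{0,0} = 1
G(5) = mex{0,0,0} = 1
G(6) = mex{1,0,0} = 2
G(7) = mex{1,1,0} = 2
G(8) = mex{1,1,1,0} = 2
G(9) = mex{2,1,1,0,0} = 3
G(10) = mex{2,2,1,0,0} = 3
G_A(10) = 3.
Pile B, S = {4, 5, 6, 8, 9}:
n : 0 1 2 3 4 5 6 7 8
G : 0 0 0 0 1 1 1 1 2
G_B(8) = 2.
Combined Grundy value = 3 ⊕ 2 = 1.
A winning move leaves total XOR = 0, i.e. changes one component's Grundy value g to g ⊕ X where X is the current total.
Pile A: need g' = 3⊕1 = 2. Options: 10−3→G=2, 10−4→G=2, 10−5→G=1, 10−8→G=0, 10−9→G=0. Hits: 2.
Pile B: need g' = 2⊕1 = 3. Options: 8−4→G=1, 8−5→G=0, 8−6→G=0, 8−8→G=0. Hits: 0.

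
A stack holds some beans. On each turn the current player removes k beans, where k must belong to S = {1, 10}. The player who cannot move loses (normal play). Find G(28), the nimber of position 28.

0

G(0) = 0
G(1) = mex{0} = 1
G(2) = mex{1} = 0
G(3) = mex{0} = 1
G(4) = mex{1} = 0
G(5) = mex{0} = 1
G(6) = mex{1} = 0
G(7) = mex{0} = 1
G(8) = mex{1} = 0
G(9) = mex{0} = 1
G(10) = mex{1,0} = 2
G(11) = mex{2,1} = 0
G(12) = mex{0,0} = 1
G(13) = mex{1,1} = 0
G(14) = mex{0,0} = 1
G(15) = mex{1,1} = 0
G(16) = mex{0,0} = 1
G(17) = mex{1,1} = 0
G(18) = mex{0,0} = 1
G(19) = mex{1,1} = 0
G(20) = mex{0,2} = 1
G(21) = mex{1,0} = 2
G(22) = mex{2,1} = 0
G(23) = mex{0,0} = 1
G(24) = mex{1,1} = 0
G(25) = mex{0,0} = 1
G(26) = mex{1,1} = 0
G(27) = mex{0,0} = 1
G(28) = mex{1,1} = 0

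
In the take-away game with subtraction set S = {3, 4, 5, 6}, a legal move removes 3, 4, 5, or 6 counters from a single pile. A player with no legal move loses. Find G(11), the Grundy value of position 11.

0

G(0) = 0
G(1) = mex{} = 0
G(2) = mex{} = 0
G(3) = mex{0} = 1
G(4) = mex{0,0} = 1
G(5) = mex{0,0,0} = 1
G(6) = mex{1,0,0,0} = 2
G(7) = mex{1,1,0,0} = 2
G(8) = mex{1,1,1,0} = 2
G(9) = mex{2,1,1,1} = 0
G(10) = mex{2,2,1,1} = 0
G(11) = mex{2,2,2,1} = 0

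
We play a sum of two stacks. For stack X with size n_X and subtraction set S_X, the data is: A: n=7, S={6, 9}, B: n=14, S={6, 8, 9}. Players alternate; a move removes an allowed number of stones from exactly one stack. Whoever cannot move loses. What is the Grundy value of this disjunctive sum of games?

3

Stack A, S = {6, 9}:
G(0) = 0
G(1) = mex{} = 0
G(2) = mex{} = 0
G(3) = mex{} = 0
G(4) = mex{} = 0
G(5) = mex{} = 0
G(6) = mex{0} = 1
G(7) = mex{0} = 1
G_A(7) = 1.
Stack B, S = {6, 8, 9}:
n :  0  1  2  3  4  5  6  7  8  9 10 11 12 13 14
G :  0  0  0  0  0  0  1  1  1  1  1  1  2  2  2
G_B(14) = 2.
Combined Grundy value = 1 ⊕ 2 = 3.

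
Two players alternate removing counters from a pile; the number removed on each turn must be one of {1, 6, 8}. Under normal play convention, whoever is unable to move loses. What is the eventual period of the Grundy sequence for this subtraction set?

7

G(0) = 0
G(1) = mex{0} = 1
G(2) = mex{1} = 0
G(3) = mex{0} = 1
G(4) = mex{1} = 0
G(5) = mex{0} = 1
G(6) = mex{1,0} = 2
G(7) = mex{2,1} = 0
G(8) = mex{0,0,0} = 1
G(9) = mex{1,1,1} = 0
G(10) = mex{0,0,0} = 1
G(11) = mex{1,1,1} = 0
G(12) = mex{0,2,0} = 1
G(13) = mex{1,0,1} = 2
G(14) = mex{2,1,2} = 0
G(15) = mex{0,0,0} = 1
G(16) = mex{1,1,1} = 0
G(n+7) = G(n) holds for n = 0,…,7 (a full window of length max(S) = 8), so the sequence is purely periodic with period 7.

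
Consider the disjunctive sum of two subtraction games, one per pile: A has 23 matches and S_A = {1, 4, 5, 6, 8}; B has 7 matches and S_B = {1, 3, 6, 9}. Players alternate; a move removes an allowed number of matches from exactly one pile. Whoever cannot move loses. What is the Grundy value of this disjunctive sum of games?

0

Pile A, S = {1, 4, 5, 6, 8}:
n :  0  1  2  3  4  5  6  7  8  9 10 11 12 13 14 15 16 17 18 19 20 21 22 23
G :  0  1  0  1  2  3  2  3  4  0  1  0  1  2  3  2  3  4  0  1  0  1  2  3
G_A(23) = 3.
Pile B, S = {1, 3, 6, 9}:
G(0) = 0
G(1) = mex{0} = 1
G(2) = mex{1} = 0
G(3) = mex{0,0} = 1
G(4) = mex{1,1} = 0
G(5) = mex{0,0} = 1
G(6) = mex{1,1,0} = 2
G(7) = mex{2,0,1} = 3
G_B(7) = 3.
Combined Grundy value = 3 ⊕ 3 = 0.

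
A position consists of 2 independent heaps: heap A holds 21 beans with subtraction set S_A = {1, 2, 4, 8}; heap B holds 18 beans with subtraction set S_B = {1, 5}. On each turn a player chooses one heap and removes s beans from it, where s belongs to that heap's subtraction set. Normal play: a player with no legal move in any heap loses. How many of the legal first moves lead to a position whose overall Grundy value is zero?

0

Heap A, S = {1, 2, 4, 8}:
n :  0  1  2  3  4  5  6  7  8  9 10 11 12 13 14 15 16 17 18 19 20 21
G :  0  1  2  0  1  2  0  1  2  0  1  2  0  1  2  0  1  2  0  1  2  0
G_A(21) = 0.
Heap B, S = {1, 5}:
G(0) = 0
G(1) = mex{0} = 1
G(2) = mex{1} = 0
G(3) = mex{0} = 1
G(4) = mex{1} = 0
G(5) = mex{0,0} = 1
G(6) = mex{1,1} = 0
G(7) = mex{0,0} = 1
G(8) = mex{1,1} = 0
G(9) = mex{0,0} = 1
G(10) = mex{1,1} = 0
G(11) = mex{0,0} = 1
G(12) = mex{1,1} = 0
G(13) = mex{0,0} = 1
G(14) = mex{1,1} = 0
G(15) = mex{0,0} = 1
G(16) = mex{1,1} = 0
G(17) = mex{0,0} = 1
G(18) = mex{1,1} = 0
G_B(18) = 0.
Combined Grundy value = 0 ⊕ 0 = 0.
A winning move leaves total XOR = 0, i.e. changes one component's Grundy value g to g ⊕ X where X is the current total.
Heap A: target g' = 0⊕0 = 0, but every legal move changes the Grundy value (mex property), so 0 moves.
Heap B: target g' = 0⊕0 = 0, but every legal move changes the Grundy value (mex property), so 0 moves.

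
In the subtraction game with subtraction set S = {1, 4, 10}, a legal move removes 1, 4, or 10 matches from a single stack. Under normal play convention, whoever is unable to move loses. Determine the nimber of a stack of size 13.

G(0) = 0
G(1) = mex{0} = 1
G(2) = mex{1} = 0
G(3) = mex{0} = 1
G(4) = mex{1,0} = 2
G(5) = mex{2,1} = 0
G(6) = mex{0,0} = 1
G(7) = mex{1,1} = 0
G(8) = mex{0,2} = 1
G(9) = mex{1,0} = 2
G(10) = mex{2,1,0} = 3
G(11) = mex{3,0,1} = 2
G(12) = mex{2,1,0} = 3
G(13) = mex{3,2,1} = 0

0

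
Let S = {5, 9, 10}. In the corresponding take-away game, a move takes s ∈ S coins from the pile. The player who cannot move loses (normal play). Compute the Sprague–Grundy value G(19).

0

n :  0  1  2  3  4  5  6  7  8  9 10 11 12 13 14 15 16 17 18 19
G :  0  0  0  0  0  1  1  1  1  1  2  2  2  2  2  0  0  0  0  0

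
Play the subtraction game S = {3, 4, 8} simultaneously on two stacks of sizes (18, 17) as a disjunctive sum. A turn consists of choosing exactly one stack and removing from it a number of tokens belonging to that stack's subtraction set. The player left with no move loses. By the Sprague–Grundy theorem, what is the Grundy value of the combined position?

3

All stacks use S = {3, 4, 8}:
G(0) = 0
G(1) = mex{} = 0
G(2) = mex{} = 0
G(3) = mex{0} = 1
G(4) = mex{0,0} = 1
G(5) = mex{0,0} = 1
G(6) = mex{1,0} = 2
G(7) = mex{1,1} = 0
G(8) = mex{1,1,0} = 2
G(9) = mex{2,1,0} = 3
G(10) = mex{0,2,0} = 1
G(11) = mex{2,0,1} = 3
G(12) = mex{3,2,1} = 0
G(13) = mex{1,3,1} = 0
G(14) = mex{3,1,2} = 0
G(15) = mex{0,3,0} = 1
G(16) = mex{0,0,2} = 1
G(17) = mex{0,0,3} = 1
G(18) = mex{1,0,1} = 2
Stack A: G(18) = 2.
Stack B: G(17) = 1.
Combined Grundy value = 2 ⊕ 1 = 3.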